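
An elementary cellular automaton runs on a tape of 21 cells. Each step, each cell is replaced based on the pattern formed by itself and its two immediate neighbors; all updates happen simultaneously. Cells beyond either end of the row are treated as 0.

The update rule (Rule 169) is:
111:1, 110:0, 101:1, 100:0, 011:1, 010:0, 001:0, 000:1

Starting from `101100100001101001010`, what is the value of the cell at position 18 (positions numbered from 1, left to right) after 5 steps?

step 1: 011000001101010000100
step 2: 010011101010100110001
step 3: 000011010101000100100
step 4: 111010101010010000001
step 5: 110101010100000111100
position 18 holds 1

1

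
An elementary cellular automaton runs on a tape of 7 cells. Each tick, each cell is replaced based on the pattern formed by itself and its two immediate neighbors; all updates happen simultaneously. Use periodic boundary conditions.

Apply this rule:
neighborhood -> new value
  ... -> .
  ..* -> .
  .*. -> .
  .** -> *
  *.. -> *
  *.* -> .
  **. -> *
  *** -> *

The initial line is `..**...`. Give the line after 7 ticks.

tick 1: ..***..
tick 2: ..****.
tick 3: ..*****
tick 4: *.*****
tick 5: *.*****  (fixed point — unchanged through tick 7)

*.*****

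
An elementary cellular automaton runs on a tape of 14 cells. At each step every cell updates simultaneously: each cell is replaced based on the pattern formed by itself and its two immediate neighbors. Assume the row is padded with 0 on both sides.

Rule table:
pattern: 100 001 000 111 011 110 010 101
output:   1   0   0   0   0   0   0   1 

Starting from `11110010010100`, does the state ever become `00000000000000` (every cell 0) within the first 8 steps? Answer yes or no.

no

00001001001010
00000100100101
00000010010010
00000001001001
00000000100100
00000000010010
00000000001001
00000000000100
step 8 is 00000000000100, still not uniform 0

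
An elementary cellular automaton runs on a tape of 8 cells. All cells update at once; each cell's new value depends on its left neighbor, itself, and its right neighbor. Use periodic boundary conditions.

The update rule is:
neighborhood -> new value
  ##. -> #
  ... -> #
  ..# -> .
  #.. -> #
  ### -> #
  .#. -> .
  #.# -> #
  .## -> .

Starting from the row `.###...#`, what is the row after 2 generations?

.#.####.

#.####..
.#.####.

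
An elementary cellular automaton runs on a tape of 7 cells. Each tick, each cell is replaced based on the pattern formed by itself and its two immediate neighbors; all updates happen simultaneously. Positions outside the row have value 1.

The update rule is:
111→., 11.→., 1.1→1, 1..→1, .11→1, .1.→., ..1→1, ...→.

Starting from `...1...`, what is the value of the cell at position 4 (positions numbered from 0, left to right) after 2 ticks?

tick 1: 1.1.1.1
tick 2: .1.1.11
position 4 holds .

.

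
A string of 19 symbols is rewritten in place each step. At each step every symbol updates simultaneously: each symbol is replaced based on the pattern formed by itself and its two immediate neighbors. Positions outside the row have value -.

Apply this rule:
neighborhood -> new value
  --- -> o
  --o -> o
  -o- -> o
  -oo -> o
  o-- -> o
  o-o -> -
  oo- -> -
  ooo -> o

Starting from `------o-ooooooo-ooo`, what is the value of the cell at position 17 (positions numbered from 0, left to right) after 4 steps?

ooooooo-oooooo--oo-
oooooo--ooooo-ooo-o
ooooo-oooooo--oo--o
oooo--ooooo-ooo-ooo
position 17 holds o

o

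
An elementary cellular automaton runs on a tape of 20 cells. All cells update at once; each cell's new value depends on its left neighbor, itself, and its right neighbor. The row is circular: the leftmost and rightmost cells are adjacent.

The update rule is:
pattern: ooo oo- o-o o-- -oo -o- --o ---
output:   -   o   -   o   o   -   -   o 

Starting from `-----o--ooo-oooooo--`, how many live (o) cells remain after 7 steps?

step 1: oooo--o-o-o-o----ooo
step 2: ---oo--------ooo-o--
step 3: oo-ooooooooo-o-o--oo
step 4: -o-o-------o----o-o-
step 5: ----oooooo--ooo----o
step 6: ooo-o----oo-o-oooo--
step 7: o-o--ooo-oo---o--oo-
count of o: 10

10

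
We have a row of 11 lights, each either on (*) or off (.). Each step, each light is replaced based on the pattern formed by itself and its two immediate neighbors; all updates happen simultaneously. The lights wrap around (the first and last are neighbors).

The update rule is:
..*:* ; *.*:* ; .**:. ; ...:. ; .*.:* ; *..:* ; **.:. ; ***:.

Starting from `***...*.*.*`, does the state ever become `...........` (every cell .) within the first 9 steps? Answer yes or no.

no

...*.*****.
..***.....*
**...*...**
..*.***.*..
.***...***.
*...*.*...*
.*.*****.*.
***.....***
...*...*...
step 9 is ...*...*..., still not uniform .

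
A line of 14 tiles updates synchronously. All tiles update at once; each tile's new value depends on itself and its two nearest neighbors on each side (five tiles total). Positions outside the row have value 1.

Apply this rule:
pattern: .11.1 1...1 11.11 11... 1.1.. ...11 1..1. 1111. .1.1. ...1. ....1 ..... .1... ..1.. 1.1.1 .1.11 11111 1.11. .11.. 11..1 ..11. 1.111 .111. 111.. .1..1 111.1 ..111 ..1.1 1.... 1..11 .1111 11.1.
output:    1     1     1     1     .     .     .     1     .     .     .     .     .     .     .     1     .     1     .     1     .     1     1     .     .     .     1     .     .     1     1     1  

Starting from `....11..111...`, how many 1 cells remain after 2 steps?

1.....1111.11.
.1....111.1111
count of 1: 8

8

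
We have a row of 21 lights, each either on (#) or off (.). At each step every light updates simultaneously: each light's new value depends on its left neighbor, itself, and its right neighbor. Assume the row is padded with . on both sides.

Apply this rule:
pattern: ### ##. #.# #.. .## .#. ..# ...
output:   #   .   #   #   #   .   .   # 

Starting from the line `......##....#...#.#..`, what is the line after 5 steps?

step 1: #####.#.###..##..#.##
step 2: ####.#.###.#.#.#..##.
step 3: ###.#.###.#.#.#.#.#.#
step 4: ##.#.###.#.#.#.#.#.#.
step 5: #.#.###.#.#.#.#.#.#.#

#.#.###.#.#.#.#.#.#.#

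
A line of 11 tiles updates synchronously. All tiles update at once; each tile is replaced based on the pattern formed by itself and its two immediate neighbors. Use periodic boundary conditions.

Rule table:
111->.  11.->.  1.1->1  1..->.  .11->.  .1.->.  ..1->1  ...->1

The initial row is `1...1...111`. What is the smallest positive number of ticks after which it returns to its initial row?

..11..11...
11...1...11
...11..11..
111...1...1
....11..11.
1111...1...
.....11..11
.1111...1..
1.....11..1
..1111...1.
11.....11..
...1111...1
.11.....11.
1...1111...
..11.....11
.1...1111..
1..11.....1
..1...1111.
11..11.....
...1...1111
.11..11....
1...1...111

22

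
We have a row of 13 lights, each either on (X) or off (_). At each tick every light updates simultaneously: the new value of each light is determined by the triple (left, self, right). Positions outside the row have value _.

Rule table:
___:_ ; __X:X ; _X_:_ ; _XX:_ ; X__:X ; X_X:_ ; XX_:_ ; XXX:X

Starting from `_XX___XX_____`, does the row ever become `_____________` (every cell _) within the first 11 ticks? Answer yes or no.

no

X__X_X__X____
_XX___XX_X___
X__X_X____X__
_XX___X__X_X_
X__X_X_XX___X
_XX______X_X_
X__X____X___X
_XX_X__X_X_X_
X____XX_____X
_X__X__X___X_
X_XX_XX_X_X_X
tick 11 is X_XX_XX_X_X_X, still not uniform _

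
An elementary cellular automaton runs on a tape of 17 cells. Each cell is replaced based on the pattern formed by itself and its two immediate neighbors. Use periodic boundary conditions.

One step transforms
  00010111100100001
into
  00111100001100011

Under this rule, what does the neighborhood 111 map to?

0

At position 6 the neighborhood is 111; the next row has 0 there.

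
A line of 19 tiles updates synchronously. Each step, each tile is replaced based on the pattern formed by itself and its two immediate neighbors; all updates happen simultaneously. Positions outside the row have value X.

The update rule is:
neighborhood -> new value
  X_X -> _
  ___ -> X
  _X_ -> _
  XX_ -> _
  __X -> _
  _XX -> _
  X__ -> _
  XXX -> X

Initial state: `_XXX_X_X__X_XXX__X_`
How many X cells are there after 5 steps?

step 1: __X__________X_____
step 2: ____XXXXXXXX___XXX_
step 3: _XX__XXXXXX__X__X__
step 4: ______XXXX_________
step 5: _XXXX__XX__XXXXXXX_
count of X: 13

13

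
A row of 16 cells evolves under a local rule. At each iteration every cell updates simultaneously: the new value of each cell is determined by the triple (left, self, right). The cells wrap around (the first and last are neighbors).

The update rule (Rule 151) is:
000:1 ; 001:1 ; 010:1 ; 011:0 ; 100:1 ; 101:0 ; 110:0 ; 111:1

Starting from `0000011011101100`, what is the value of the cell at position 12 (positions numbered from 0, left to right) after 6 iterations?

iteration 1: 1111100001000011
iteration 2: 1111011111111101
iteration 3: 1110001111111000
iteration 4: 0101110111110111
iteration 5: 0100100011100010
iteration 6: 1111111101011111
position 12 holds 1

1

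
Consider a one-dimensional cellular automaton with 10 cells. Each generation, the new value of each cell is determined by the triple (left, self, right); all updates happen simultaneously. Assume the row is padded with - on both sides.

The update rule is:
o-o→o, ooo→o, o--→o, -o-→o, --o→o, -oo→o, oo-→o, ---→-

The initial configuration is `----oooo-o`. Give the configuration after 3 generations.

-ooooooooo

generation 1: ---ooooooo
generation 2: --oooooooo
generation 3: -ooooooooo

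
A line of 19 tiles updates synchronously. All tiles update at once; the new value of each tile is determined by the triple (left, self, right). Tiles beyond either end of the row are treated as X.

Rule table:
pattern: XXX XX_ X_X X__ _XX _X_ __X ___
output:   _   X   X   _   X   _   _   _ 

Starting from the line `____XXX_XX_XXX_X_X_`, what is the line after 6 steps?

_____XX_________XXX

step 1: ____X_XXXXXX_XX_X_X
step 2: _____XX____XXXXX_XX
step 3: _____XX____X___XXX_
step 4: _____XX________X_XX
step 5: _____XX_________XX_
step 6: _____XX_________XXX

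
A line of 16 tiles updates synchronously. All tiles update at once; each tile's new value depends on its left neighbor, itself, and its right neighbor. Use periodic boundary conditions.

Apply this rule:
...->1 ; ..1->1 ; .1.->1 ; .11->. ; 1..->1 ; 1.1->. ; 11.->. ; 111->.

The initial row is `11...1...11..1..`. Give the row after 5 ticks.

..1111111..11111
11.......11.....
..1111111..11111  (repeats tick 1; period 2)
tick 5: ..1111111..11111

..1111111..11111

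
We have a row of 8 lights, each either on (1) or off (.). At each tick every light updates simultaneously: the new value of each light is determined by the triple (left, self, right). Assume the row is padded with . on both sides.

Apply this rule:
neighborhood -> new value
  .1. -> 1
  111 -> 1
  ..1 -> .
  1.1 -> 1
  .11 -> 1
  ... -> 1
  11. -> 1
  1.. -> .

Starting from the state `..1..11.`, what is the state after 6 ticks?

1.1..11.
111..11.
111..11.  (fixed point — unchanged through tick 6)

111..11.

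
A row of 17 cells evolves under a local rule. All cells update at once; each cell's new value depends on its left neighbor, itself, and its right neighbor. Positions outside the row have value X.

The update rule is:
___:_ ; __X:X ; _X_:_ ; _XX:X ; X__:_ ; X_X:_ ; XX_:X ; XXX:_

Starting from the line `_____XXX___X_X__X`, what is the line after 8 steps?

____XX_X__X____XX
___XXX___X____XX_
__XX_X__X____XXX_
_XXX___X____XX_X_
_X_X__X____XXX___
_____X____XX_X__X
____X____XXX___XX
___X____XX_X__XX_

___X____XX_X__XX_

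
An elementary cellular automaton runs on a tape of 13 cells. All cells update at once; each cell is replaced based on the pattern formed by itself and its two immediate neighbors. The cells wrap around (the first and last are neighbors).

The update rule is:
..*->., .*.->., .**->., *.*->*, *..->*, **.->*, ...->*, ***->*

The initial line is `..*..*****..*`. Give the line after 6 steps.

step 1: *..*..*****..
step 2: .*..*..*****.
step 3: ..*..*..*****
step 4: *..*..*..****
step 5: **..*..*..***
step 6: ***..*..*..**

***..*..*..**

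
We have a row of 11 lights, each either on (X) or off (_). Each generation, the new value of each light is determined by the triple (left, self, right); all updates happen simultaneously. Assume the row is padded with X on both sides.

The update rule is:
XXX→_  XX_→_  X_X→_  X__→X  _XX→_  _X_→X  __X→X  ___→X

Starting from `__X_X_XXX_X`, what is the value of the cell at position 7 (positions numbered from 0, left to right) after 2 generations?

X

XXX_X______
____XXXXXXX
position 7 holds X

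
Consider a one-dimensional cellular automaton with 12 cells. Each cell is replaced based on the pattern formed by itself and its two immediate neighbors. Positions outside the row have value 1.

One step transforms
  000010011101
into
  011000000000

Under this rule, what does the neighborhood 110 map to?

At position 9 the neighborhood is 110; the next row has 0 there.

0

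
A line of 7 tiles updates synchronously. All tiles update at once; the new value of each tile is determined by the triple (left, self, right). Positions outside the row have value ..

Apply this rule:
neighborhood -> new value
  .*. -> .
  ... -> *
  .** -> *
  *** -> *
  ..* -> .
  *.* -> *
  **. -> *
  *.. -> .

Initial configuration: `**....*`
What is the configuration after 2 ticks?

**.**..
*****.*

*****.*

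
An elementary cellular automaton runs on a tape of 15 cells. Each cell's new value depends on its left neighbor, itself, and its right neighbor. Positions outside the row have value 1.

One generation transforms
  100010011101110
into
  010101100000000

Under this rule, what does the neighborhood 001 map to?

1

At position 3 the neighborhood is 001; the next row has 1 there.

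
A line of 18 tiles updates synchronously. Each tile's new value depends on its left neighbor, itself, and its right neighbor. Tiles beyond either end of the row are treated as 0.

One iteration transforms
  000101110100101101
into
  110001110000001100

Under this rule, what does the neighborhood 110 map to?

1

At position 7 the neighborhood is 110; the next row has 1 there.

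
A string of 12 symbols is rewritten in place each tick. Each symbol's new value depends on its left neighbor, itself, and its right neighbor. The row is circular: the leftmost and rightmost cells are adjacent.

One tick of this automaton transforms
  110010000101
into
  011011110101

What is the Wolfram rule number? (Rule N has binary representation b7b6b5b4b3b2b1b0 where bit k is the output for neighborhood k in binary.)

93

position 0: 111 → 0  (bit 7 = 0)
position 1: 110 → 1  (bit 6 = 1)
position 10: 101 → 0  (bit 5 = 0)
position 2: 100 → 1  (bit 4 = 1)
position 11: 011 → 1  (bit 3 = 1)
position 4: 010 → 1  (bit 2 = 1)
position 3: 001 → 0  (bit 1 = 0)
position 6: 000 → 1  (bit 0 = 1)
bits b7..b0 = 01011101 = 93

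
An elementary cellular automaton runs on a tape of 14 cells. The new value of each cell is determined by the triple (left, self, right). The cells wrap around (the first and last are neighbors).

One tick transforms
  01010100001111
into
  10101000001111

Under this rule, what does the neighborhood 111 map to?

At position 11 the neighborhood is 111; the next row has 1 there.

1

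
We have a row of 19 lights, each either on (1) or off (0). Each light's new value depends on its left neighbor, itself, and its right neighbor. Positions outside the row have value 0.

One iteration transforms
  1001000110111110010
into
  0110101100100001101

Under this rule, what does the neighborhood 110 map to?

0

At position 8 the neighborhood is 110; the next row has 0 there.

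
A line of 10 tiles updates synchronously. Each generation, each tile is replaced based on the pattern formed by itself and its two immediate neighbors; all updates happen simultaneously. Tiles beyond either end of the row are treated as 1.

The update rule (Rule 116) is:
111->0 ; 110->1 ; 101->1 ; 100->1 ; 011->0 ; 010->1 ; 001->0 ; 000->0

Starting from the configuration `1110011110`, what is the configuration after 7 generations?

0110110011

0011000011
1001100000
1100110000
0110011000
1011001100
1101100110
0110110011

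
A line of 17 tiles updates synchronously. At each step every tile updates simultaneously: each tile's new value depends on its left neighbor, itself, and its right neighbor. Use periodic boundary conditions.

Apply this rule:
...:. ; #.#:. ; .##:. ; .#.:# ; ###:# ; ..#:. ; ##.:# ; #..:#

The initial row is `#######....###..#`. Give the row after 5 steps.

##..########....#

########....###..
.########....###.
..########....###
#..########....##
##..########....#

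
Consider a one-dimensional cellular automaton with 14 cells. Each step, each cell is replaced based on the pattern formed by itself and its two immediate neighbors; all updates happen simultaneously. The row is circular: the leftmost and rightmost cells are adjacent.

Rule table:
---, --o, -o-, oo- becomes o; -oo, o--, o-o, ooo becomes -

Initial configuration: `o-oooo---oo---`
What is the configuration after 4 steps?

step 1: o----o-oo-o-oo
step 2: o-oooo--o-o---
step 3: o----o-oo-o-oo  (repeats step 1; period 2)
step 4: o-oooo--o-o---

o-oooo--o-o---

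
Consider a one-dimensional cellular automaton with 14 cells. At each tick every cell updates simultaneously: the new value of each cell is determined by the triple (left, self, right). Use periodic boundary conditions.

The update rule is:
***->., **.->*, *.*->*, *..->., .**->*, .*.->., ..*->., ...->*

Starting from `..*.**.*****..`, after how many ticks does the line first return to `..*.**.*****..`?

14

tick 1: *..*****...*.*
tick 2: *..*...*.*..**
tick 3: *....*..*...*.
tick 4: ..**......*..*
tick 5: ..**.****.....
tick 6: *.****..*.****
tick 7: ***..*...**...
tick 8: *.*....*.**.*.
tick 9: .*..**..****.*
tick 10: *...**..*..**.
tick 11: ..*.**.....***
tick 12: ...***.***.*.*
tick 13: .*.*.***.**.*.
tick 14: ..*.**.*****..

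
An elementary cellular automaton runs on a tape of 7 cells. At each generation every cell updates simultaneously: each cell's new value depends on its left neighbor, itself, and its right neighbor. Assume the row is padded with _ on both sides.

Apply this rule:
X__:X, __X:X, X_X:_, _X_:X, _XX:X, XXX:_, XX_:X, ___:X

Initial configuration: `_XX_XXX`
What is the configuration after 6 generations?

XXX_X_X
X_X_X_X
X_X_X_X  (fixed point — unchanged through generation 6)

X_X_X_X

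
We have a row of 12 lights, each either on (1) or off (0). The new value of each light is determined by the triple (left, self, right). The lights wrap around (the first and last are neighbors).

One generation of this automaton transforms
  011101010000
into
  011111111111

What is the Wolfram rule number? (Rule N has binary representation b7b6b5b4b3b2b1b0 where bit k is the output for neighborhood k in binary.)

position 2: 111 → 1  (bit 7 = 1)
position 3: 110 → 1  (bit 6 = 1)
position 4: 101 → 1  (bit 5 = 1)
position 8: 100 → 1  (bit 4 = 1)
position 1: 011 → 1  (bit 3 = 1)
position 5: 010 → 1  (bit 2 = 1)
position 0: 001 → 0  (bit 1 = 0)
position 9: 000 → 1  (bit 0 = 1)
bits b7..b0 = 11111101 = 253

253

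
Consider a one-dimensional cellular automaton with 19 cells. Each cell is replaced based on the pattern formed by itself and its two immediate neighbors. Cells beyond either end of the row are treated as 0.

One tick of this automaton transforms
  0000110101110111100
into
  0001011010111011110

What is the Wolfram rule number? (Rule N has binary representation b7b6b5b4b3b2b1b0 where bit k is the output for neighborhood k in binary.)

position 10: 111 → 1  (bit 7 = 1)
position 5: 110 → 1  (bit 6 = 1)
position 6: 101 → 1  (bit 5 = 1)
position 17: 100 → 1  (bit 4 = 1)
position 4: 011 → 0  (bit 3 = 0)
position 7: 010 → 0  (bit 2 = 0)
position 3: 001 → 1  (bit 1 = 1)
position 0: 000 → 0  (bit 0 = 0)
bits b7..b0 = 11110010 = 242

242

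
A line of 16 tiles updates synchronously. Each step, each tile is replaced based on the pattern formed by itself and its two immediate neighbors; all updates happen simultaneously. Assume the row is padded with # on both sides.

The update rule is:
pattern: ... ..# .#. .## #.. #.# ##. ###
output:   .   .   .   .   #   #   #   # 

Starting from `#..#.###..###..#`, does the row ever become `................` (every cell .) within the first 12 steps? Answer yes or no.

##..#.###..###..
###..#.###..###.
####..#.###..###
#####..#.###..##
######..#.###..#
#######..#.###..
########..#.###.
#########..#.###
##########..#.##
###########..#.#
############..#.
#############..#
step 12 is #############..#, still not uniform .

no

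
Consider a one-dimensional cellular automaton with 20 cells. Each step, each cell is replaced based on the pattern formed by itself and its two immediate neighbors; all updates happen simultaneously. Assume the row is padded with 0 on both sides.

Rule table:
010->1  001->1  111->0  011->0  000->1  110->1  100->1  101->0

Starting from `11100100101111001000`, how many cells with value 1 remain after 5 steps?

16

00111111100001111111
11000000111110000001
01111111000011111111
10000001111100000001
11111110000111111111
count of 1: 16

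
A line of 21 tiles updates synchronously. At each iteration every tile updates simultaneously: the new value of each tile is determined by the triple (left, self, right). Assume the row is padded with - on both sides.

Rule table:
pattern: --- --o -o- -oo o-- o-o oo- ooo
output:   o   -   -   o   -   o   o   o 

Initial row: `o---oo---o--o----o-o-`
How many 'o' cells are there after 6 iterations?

18

iteration 1: --o-oo-o------oo--o--
iteration 2: o--oooo--oooo-oo----o
iteration 3: ---oooo--ooooooo-oo--
iteration 4: oo-oooo--oooooooooo-o
iteration 5: ooooooo--ooooooooooo-
iteration 6: ooooooo--ooooooooooo-
count of o: 18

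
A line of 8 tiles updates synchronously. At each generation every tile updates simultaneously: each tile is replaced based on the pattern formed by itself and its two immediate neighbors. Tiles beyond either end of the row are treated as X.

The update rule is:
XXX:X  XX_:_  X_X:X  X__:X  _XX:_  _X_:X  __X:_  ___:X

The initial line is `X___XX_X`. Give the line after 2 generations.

generation 1: _XX___X_
generation 2: X__XX_XX

X__XX_XX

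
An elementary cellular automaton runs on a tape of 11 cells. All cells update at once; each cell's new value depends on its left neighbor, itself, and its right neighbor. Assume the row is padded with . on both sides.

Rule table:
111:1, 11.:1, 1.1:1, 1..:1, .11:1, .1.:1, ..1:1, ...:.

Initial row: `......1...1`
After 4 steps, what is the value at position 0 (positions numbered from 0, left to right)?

.....111.11
....1111111
...11111111
..111111111
position 0 holds .

.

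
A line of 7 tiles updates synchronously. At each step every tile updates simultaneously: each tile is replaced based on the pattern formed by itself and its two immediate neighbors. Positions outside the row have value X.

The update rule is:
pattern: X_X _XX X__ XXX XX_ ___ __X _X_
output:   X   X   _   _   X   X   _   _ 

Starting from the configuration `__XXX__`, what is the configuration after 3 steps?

step 1: __X_X__
step 2: ___X___
step 3: _X___X_

_X___X_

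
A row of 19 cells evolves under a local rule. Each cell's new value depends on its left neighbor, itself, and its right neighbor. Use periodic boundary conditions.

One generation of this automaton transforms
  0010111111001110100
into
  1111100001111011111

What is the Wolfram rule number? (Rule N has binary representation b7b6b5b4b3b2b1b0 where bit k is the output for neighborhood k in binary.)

127

position 5: 111 → 0  (bit 7 = 0)
position 9: 110 → 1  (bit 6 = 1)
position 3: 101 → 1  (bit 5 = 1)
position 10: 100 → 1  (bit 4 = 1)
position 4: 011 → 1  (bit 3 = 1)
position 2: 010 → 1  (bit 2 = 1)
position 1: 001 → 1  (bit 1 = 1)
position 0: 000 → 1  (bit 0 = 1)
bits b7..b0 = 01111111 = 127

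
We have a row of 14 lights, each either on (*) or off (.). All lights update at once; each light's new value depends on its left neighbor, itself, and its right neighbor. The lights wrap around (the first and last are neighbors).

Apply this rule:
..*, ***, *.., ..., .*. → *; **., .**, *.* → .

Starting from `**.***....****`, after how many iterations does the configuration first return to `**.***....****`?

12

iteration 1: *...*.****.***
iteration 2: .****..**...**
iteration 3: ..**.**..***..
iteration 4: **.....**.*.**
iteration 5: *.*****...*..*
iteration 6: ...***.******.
iteration 7: ***.*...****.*
iteration 8: **..****.**...
iteration 9: ..**.**....***
iteration 10: **.....****.*.
iteration 11: ..*****.**..*.
iteration 12: **.***....****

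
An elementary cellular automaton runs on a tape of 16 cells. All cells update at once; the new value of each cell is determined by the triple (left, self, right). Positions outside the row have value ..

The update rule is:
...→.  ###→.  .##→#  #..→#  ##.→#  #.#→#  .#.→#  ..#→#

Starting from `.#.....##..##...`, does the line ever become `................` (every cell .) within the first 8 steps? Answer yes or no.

###...########..
#.##.##......##.
########....####
#......##..##..#
##....##########
###..##........#
#.######......##
###....##....###
step 8 is ###....##....###, still not uniform .

no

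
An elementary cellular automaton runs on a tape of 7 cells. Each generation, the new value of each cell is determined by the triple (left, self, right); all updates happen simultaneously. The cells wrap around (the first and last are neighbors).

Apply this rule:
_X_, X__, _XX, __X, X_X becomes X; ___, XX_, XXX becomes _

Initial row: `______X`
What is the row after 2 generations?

_X__XX_

X____XX
_X__XX_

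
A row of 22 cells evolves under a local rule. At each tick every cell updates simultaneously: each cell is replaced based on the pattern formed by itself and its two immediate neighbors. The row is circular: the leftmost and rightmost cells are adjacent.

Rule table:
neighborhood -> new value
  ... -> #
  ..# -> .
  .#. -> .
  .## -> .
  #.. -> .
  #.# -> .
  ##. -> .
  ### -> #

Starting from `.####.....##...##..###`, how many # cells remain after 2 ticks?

tick 1: ..##..###....#......#.
tick 2: #......#..##...####...
count of #: 8

8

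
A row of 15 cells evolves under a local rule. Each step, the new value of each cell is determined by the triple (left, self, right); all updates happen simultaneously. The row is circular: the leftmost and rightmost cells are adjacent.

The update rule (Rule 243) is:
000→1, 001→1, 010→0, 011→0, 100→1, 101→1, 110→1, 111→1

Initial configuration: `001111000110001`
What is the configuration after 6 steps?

111101101111110

step 1: 110111111011110
step 2: 011011111101111
step 3: 101101111110111
step 4: 110110111111011
step 5: 111011011111101
step 6: 111101101111110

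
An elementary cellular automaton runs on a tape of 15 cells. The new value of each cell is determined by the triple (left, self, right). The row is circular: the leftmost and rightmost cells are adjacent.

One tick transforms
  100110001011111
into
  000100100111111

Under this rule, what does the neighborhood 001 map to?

At position 2 the neighborhood is 001; the next row has 0 there.

0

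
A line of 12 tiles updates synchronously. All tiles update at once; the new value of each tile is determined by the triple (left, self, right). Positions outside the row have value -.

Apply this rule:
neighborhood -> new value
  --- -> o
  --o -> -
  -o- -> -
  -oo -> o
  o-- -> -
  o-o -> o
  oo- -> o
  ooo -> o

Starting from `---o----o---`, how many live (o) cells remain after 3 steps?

step 1: oo---oo---oo
step 2: oo-o-oo-o-oo
step 3: ooo-oooo-ooo
count of o: 10

10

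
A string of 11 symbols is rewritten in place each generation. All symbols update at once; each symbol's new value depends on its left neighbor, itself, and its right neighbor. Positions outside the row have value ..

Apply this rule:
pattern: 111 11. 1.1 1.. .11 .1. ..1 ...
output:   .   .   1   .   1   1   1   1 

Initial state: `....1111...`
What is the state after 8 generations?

11111....11
1.....1111.
1.11111....
111.....111
1...11111..
1.111.....1
111...11111
1...111....

1...111....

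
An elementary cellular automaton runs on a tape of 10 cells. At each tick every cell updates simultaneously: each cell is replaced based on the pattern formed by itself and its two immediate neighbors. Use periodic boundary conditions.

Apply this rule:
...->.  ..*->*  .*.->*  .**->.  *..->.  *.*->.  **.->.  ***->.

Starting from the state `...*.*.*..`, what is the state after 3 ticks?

..**.*.*..
.*...*.*..
**..**.*..

**..**.*..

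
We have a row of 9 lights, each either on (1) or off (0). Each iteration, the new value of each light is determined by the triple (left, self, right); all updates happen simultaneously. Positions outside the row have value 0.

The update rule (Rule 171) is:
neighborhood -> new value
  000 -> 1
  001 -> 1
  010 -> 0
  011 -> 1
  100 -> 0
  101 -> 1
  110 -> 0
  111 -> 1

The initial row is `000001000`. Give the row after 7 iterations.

iteration 1: 111110011
iteration 2: 111100110
iteration 3: 111001100
iteration 4: 110011001
iteration 5: 100110010
iteration 6: 001100100
iteration 7: 111001001

111001001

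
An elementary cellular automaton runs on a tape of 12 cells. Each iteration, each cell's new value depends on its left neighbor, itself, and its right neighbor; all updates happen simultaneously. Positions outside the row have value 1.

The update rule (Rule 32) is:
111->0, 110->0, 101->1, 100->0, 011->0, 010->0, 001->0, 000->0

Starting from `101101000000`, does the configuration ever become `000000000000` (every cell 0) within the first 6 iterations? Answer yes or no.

010010000000
100000000000
000000000000
all cells are 0 at iteration 3

yes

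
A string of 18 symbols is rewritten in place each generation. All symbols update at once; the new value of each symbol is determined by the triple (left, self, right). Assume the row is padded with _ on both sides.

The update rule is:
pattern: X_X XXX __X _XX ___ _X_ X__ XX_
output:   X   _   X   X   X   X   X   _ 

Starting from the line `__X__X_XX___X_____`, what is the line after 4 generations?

XXXXXXXX_XXXXXXXXX
X_______XX________
XXXXXXXXX_XXXXXXXX
X________XX_______

X________XX_______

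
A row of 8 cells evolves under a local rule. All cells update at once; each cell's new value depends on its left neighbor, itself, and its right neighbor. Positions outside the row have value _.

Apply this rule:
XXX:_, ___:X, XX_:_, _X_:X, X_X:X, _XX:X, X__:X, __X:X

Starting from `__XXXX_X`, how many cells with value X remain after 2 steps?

5

XXX___XX
X__XXXX_
count of X: 5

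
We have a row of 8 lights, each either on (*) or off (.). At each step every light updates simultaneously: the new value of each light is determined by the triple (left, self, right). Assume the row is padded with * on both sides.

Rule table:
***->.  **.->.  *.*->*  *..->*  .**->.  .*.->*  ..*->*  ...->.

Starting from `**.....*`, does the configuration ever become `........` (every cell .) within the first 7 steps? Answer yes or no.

no

..*...*.
****.***
....*...
*..***.*
.**...*.
*..*.***
.****...
step 7 is .****..., still not uniform .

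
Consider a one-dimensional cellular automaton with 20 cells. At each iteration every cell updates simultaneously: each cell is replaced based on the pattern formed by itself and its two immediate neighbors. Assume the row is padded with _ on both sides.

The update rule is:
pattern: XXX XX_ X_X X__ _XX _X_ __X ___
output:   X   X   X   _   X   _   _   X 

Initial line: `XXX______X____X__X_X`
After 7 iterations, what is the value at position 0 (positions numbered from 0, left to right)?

XXX_XXXX___XX_____X_
XXXXXXXX_X_XX_XXX___
XXXXXXXXX_XXXXXXX_XX
XXXXXXXXXXXXXXXXXXXX
XXXXXXXXXXXXXXXXXXXX  (fixed point — unchanged through iteration 7)
position 0 holds X

X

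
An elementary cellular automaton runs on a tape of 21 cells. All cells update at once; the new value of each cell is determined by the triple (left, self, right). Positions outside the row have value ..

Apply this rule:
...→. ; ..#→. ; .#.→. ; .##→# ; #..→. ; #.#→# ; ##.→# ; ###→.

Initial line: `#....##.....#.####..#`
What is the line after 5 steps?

step 1: .....##......##..#...
step 2: .....##......##......
step 3: .....##......##......  (fixed point — unchanged through step 5)

.....##......##......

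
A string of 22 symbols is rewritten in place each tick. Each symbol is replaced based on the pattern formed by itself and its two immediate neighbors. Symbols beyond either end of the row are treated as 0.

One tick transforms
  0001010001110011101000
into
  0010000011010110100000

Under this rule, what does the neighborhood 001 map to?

At position 2 the neighborhood is 001; the next row has 1 there.

1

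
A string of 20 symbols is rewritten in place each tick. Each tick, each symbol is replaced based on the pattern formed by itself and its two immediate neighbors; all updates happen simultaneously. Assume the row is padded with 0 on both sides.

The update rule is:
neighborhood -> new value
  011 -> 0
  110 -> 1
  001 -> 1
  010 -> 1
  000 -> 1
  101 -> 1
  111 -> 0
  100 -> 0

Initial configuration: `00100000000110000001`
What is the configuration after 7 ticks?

tick 1: 11101111111010111111
tick 2: 00110000001111000001
tick 3: 11010111110001011111
tick 4: 01111000010111100001
tick 5: 10001011111000101111
tick 6: 10111100001011110001
tick 7: 11000101111100010111

11000101111100010111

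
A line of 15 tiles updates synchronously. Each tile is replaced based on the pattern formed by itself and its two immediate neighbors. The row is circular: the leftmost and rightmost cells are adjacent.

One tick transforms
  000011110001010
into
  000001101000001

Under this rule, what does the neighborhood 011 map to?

At position 4 the neighborhood is 011; the next row has 0 there.

0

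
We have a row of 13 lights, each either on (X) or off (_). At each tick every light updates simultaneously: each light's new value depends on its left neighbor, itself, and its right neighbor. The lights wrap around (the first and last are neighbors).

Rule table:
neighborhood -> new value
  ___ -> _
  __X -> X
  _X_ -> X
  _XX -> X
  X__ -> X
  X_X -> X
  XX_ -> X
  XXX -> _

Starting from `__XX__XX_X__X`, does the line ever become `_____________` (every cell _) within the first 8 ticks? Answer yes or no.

yes

XXXXXXXXXXXXX
_____________
all cells are _ at tick 2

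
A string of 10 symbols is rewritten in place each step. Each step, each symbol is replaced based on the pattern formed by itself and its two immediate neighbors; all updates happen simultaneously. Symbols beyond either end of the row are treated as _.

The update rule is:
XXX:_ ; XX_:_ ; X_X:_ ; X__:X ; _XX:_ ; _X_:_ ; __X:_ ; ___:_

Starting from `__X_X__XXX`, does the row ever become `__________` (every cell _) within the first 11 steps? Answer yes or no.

step 1: _____X____
step 2: ______X___
step 3: _______X__
step 4: ________X_
step 5: _________X
step 6: __________
all cells are _ at step 6

yes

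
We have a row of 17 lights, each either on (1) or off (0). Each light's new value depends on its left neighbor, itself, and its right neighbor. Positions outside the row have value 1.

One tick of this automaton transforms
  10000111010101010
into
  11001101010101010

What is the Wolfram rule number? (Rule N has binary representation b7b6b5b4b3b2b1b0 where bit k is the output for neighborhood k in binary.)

94

position 6: 111 → 0  (bit 7 = 0)
position 0: 110 → 1  (bit 6 = 1)
position 8: 101 → 0  (bit 5 = 0)
position 1: 100 → 1  (bit 4 = 1)
position 5: 011 → 1  (bit 3 = 1)
position 9: 010 → 1  (bit 2 = 1)
position 4: 001 → 1  (bit 1 = 1)
position 2: 000 → 0  (bit 0 = 0)
bits b7..b0 = 01011110 = 94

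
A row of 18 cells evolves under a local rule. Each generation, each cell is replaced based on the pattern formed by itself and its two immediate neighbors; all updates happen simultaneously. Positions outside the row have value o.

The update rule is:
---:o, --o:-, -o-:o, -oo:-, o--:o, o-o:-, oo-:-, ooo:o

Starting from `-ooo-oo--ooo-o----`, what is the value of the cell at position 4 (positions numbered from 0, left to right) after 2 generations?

o

--o----o--o--oooo-
o-oooo-oo-oo--oo--
position 4 holds o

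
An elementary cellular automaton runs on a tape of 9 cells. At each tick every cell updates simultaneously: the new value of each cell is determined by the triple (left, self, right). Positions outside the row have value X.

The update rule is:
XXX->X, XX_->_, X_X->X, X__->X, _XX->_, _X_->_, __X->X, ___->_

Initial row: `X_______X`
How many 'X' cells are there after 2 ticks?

4

_X_____X_
X_X___X_X
count of X: 4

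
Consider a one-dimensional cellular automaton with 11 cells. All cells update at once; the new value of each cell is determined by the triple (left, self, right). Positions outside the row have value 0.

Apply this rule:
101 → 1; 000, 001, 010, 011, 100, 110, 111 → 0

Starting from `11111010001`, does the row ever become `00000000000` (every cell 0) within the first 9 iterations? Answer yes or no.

yes

00000100000
00000000000
all cells are 0 at iteration 2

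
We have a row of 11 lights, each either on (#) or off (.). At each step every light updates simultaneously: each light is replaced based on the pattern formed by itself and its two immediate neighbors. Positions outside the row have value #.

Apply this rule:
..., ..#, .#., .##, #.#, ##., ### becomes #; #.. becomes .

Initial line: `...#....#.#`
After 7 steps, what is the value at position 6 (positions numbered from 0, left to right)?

step 1: .###.######
step 2: ###########
step 3: ###########  (fixed point — unchanged through step 7)
position 6 holds #

#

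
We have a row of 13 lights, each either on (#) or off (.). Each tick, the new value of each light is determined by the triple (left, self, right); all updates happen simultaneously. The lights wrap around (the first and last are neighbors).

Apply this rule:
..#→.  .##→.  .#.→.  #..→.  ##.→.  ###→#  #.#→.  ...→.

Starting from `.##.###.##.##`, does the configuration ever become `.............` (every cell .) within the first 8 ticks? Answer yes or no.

.....#.......
.............
all cells are . at tick 2

yes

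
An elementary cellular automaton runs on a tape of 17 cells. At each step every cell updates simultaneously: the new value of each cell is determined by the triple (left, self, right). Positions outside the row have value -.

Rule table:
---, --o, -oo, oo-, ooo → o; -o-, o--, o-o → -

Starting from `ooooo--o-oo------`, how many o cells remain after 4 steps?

15

ooooo-o--oo-ooooo
ooooo---ooo-ooooo
ooooo-ooooo-ooooo
ooooo-ooooo-ooooo
count of o: 15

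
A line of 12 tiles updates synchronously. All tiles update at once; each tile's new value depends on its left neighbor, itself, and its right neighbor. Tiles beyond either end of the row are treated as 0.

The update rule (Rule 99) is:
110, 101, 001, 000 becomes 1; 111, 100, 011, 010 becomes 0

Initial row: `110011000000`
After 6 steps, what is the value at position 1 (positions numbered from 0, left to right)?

010101011111
101010100001
010101001110
101010010010
010100100100
101001001001
position 1 holds 0

0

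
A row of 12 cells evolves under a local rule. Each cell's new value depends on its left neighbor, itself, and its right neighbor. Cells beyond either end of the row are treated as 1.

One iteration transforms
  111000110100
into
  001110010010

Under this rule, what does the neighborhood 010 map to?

0

At position 9 the neighborhood is 010; the next row has 0 there.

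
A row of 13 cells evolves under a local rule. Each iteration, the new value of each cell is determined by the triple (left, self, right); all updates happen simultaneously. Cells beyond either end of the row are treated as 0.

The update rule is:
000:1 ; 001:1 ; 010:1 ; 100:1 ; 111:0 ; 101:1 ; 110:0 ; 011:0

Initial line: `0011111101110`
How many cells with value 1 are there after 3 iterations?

iteration 1: 1100000010001
iteration 2: 0011111111111
iteration 3: 1100000000000
count of 1: 2

2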